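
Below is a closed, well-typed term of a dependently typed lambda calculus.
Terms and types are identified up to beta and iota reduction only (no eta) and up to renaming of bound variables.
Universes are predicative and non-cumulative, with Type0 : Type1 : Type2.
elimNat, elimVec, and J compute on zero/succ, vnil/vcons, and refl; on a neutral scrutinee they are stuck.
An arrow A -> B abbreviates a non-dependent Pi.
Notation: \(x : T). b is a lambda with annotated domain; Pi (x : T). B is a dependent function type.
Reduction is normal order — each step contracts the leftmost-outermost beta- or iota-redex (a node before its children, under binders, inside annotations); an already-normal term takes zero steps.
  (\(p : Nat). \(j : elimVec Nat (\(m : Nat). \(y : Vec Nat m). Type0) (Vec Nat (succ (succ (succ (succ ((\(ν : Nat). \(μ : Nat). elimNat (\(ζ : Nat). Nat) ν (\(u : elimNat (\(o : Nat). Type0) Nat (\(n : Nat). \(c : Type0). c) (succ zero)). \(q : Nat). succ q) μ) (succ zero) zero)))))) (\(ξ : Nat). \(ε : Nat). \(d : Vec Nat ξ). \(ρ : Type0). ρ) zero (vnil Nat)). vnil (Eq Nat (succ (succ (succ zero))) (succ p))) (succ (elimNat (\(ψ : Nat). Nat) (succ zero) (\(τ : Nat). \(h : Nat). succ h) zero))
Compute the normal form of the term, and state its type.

resulting normal form:
  \(p : Vec Nat (succ (succ (succ (succ (succ zero)))))). vnil (Eq Nat (succ (succ (succ zero))) (succ (succ (succ zero))))
type:
  Vec Nat (succ (succ (succ (succ (succ zero))))) -> Vec (Eq Nat (succ (succ (succ zero))) (succ (succ (succ zero)))) zero
observation: 6 normal-order steps separate the term from its normal form.


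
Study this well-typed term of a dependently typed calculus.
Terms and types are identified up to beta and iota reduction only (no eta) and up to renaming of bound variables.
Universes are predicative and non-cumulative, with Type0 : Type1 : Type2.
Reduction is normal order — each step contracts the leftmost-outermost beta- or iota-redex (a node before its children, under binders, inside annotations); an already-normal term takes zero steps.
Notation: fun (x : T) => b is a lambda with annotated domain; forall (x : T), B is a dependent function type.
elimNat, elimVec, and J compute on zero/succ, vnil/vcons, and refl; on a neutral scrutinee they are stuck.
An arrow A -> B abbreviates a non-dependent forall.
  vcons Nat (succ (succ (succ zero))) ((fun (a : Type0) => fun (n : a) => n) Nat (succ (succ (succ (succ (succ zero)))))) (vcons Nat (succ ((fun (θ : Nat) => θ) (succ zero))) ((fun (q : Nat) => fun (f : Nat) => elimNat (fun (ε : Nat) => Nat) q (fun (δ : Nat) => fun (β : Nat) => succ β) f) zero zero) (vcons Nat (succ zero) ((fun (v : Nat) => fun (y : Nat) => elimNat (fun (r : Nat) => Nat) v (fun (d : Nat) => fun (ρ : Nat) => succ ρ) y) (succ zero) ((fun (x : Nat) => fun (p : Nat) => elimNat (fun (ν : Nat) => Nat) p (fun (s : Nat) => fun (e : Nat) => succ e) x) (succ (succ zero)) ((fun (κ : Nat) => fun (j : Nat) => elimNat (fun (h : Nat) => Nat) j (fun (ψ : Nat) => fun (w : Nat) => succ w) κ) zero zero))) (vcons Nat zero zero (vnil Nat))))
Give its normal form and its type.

resulting normal form:
  vcons Nat (succ (succ (succ zero))) (succ (succ (succ (succ (succ zero))))) (vcons Nat (succ (succ zero)) zero (vcons Nat (succ zero) (succ (succ (succ zero))) (vcons Nat zero zero (vnil Nat))))
inferred type:
  Vec Nat (succ (succ (succ (succ zero))))


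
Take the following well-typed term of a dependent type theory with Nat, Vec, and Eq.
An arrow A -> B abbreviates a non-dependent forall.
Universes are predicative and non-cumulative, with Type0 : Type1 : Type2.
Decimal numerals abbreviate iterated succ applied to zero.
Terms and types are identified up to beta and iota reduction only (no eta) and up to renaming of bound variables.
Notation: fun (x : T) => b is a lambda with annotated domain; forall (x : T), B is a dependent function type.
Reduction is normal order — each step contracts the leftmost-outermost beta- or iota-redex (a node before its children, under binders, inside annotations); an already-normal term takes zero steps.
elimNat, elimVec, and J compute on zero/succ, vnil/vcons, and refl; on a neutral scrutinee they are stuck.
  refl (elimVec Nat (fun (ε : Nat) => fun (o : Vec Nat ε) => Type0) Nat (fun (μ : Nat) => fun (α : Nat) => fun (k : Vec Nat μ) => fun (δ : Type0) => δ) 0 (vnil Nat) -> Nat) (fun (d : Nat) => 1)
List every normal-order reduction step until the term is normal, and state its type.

normal-order reduction:
  refl (elimVec Nat (fun (ε : Nat) => fun (o : Vec Nat ε) => Type0) Nat (fun (μ : Nat) => fun (α : Nat) => fun (k : Vec Nat μ) => fun (δ : Type0) => δ) 0 (vnil Nat) -> Nat) (fun (d : Nat) => 1)
  ~> refl (Nat -> Nat) (fun (ε : Nat) => 1)
the term's type:
  Eq (Nat -> Nat) (fun (ε : Nat) => 1) (fun (o : Nat) => 1)


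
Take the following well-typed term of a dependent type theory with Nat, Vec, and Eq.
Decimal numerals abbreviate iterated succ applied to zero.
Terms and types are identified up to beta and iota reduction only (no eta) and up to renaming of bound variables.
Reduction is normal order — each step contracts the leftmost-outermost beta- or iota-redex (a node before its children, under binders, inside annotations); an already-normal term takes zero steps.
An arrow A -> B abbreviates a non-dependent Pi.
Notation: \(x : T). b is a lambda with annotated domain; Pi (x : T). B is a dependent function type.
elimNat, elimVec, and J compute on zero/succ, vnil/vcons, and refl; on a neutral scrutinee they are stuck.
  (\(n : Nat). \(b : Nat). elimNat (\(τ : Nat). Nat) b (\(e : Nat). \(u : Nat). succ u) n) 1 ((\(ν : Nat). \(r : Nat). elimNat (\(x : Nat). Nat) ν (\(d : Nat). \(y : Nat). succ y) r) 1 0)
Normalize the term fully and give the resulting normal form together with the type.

normal form:
  2
the term's type:
  Nat


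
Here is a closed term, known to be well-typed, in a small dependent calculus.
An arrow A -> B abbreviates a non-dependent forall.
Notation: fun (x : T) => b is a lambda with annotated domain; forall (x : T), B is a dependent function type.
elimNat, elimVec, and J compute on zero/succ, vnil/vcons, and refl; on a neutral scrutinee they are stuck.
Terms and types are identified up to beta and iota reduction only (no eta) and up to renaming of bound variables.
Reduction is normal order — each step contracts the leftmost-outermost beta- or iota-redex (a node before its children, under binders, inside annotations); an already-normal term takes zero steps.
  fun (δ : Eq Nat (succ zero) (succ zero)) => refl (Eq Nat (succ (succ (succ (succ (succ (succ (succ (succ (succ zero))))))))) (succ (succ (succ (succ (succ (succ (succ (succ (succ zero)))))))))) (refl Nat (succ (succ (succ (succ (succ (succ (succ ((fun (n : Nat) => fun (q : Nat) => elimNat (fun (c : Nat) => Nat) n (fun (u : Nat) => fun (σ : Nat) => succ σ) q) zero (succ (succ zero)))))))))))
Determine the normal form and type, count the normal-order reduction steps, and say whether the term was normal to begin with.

reduced normal form:
  fun (δ : Eq Nat (succ zero) (succ zero)) => refl (Eq Nat (succ (succ (succ (succ (succ (succ (succ (succ (succ zero))))))))) (succ (succ (succ (succ (succ (succ (succ (succ (succ zero)))))))))) (refl Nat (succ (succ (succ (succ (succ (succ (succ (succ (succ zero))))))))))
inferred type:
  Eq Nat (succ zero) (succ zero) -> Eq (Eq Nat (succ (succ (succ (succ (succ (succ (succ (succ (succ zero))))))))) (succ (succ (succ (succ (succ (succ (succ (succ (succ zero)))))))))) (refl Nat (succ (succ (succ (succ (succ (succ (succ (succ (succ zero)))))))))) (refl Nat (succ (succ (succ (succ (succ (succ (succ (succ (succ zero))))))))))
normal-order step count: 9
term was already normal: no
first redex: a beta-redex


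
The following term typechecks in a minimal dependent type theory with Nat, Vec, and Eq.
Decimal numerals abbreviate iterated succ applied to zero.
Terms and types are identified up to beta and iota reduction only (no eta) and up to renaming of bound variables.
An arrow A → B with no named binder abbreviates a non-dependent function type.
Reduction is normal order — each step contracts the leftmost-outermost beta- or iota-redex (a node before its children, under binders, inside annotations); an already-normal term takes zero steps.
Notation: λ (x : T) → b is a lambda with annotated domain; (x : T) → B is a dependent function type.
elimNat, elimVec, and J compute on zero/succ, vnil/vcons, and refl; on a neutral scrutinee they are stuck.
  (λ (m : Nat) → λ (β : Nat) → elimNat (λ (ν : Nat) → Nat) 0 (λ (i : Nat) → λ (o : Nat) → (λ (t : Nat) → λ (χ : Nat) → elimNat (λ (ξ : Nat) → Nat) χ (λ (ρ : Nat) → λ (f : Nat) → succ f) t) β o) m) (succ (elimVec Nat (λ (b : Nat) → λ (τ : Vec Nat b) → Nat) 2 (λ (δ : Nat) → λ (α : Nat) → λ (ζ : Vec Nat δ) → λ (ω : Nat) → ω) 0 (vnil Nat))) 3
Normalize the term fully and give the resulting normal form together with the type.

normal form:
  9
inferred type:
  Nat


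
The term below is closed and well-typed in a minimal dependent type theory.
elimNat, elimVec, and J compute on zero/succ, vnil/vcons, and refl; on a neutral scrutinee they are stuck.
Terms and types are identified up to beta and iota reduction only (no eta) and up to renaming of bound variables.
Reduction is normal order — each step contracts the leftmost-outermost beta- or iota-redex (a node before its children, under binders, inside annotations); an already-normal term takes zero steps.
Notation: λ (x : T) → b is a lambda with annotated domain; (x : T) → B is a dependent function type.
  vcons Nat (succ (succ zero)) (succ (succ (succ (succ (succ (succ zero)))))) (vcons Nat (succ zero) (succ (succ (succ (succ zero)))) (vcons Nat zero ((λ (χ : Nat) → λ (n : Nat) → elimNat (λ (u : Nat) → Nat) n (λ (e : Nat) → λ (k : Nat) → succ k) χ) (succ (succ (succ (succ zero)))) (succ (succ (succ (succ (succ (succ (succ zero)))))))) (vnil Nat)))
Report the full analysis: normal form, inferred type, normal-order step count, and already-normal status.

normal form:
  vcons Nat (succ (succ zero)) (succ (succ (succ (succ (succ (succ zero)))))) (vcons Nat (succ zero) (succ (succ (succ (succ zero)))) (vcons Nat zero (succ (succ (succ (succ (succ (succ (succ (succ (succ (succ (succ zero))))))))))) (vnil Nat)))
inferred type:
  Vec Nat (succ (succ (succ zero)))
reduction steps (normal order): 15
started in normal form: no
first redex: a beta-redex


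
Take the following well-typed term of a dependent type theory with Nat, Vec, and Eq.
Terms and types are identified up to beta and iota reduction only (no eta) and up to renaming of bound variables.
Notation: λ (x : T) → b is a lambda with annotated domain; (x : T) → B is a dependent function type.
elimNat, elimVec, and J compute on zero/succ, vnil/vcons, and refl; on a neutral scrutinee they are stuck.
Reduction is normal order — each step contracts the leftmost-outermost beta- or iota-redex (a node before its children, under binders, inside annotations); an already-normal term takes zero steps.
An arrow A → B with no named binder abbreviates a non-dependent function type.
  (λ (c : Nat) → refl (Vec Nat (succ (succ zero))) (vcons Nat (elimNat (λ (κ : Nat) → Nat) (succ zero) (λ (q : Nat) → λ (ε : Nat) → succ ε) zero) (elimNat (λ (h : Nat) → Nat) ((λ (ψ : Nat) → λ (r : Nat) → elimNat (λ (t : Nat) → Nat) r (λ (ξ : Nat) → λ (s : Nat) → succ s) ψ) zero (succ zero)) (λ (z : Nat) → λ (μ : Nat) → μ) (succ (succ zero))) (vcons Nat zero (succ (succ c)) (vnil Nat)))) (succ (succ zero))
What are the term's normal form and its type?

resulting normal form:
  refl (Vec Nat (succ (succ zero))) (vcons Nat (succ zero) (succ zero) (vcons Nat zero (succ (succ (succ (succ zero)))) (vnil Nat)))
the term's type:
  Eq (Vec Nat (succ (succ zero))) (vcons Nat (succ zero) (succ zero) (vcons Nat zero (succ (succ (succ (succ zero)))) (vnil Nat))) (vcons Nat (succ zero) (succ zero) (vcons Nat zero (succ (succ (succ (succ zero)))) (vnil Nat)))
observation: reduction starts at a beta-redex, and 12 normal-order steps reach the normal form.


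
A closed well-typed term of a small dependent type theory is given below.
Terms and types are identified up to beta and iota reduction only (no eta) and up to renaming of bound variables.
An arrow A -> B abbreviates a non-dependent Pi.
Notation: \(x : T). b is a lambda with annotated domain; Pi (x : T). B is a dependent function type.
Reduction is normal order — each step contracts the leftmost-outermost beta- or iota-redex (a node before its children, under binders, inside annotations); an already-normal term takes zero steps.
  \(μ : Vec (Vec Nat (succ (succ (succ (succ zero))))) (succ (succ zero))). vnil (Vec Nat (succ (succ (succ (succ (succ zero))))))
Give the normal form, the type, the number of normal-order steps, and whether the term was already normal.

normal form:
  \(μ : Vec (Vec Nat (succ (succ (succ (succ zero))))) (succ (succ zero))). vnil (Vec Nat (succ (succ (succ (succ (succ zero))))))
type:
  Vec (Vec Nat (succ (succ (succ (succ zero))))) (succ (succ zero)) -> Vec (Vec Nat (succ (succ (succ (succ (succ zero)))))) zero
normal-order step count: 0
already normal: yes


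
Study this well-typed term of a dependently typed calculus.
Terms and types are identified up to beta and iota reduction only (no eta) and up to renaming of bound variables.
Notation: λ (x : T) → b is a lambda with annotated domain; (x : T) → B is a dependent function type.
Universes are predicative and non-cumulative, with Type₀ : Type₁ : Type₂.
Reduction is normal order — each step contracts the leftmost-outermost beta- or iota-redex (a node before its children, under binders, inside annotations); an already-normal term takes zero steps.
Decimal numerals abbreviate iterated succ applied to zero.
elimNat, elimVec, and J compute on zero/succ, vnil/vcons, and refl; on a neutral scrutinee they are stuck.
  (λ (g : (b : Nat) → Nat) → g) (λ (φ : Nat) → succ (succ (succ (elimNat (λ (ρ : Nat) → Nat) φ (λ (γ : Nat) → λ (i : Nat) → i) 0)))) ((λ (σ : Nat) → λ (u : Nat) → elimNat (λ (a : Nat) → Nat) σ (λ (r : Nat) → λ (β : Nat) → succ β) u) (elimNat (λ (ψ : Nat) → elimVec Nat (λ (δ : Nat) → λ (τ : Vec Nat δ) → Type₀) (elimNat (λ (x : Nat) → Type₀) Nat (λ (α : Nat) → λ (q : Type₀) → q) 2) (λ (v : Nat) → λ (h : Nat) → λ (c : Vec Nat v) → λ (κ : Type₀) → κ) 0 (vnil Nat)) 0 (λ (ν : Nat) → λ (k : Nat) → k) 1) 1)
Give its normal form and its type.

normal form:
  4
inferred type:
  Nat


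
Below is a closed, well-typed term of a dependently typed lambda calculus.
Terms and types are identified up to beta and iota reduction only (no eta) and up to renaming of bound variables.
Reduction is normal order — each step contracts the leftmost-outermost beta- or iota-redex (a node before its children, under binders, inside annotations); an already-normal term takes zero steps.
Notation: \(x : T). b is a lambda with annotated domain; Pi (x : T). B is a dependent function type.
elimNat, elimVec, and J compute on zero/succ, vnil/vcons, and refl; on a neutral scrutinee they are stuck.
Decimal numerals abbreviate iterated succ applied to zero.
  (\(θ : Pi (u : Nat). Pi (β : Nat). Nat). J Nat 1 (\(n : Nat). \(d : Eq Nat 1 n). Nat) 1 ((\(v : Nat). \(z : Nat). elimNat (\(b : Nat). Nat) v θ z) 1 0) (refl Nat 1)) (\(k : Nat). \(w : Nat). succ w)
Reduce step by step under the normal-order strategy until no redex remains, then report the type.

normal-order reduction:
  (\(θ : Pi (u : Nat). Pi (β : Nat). Nat). J Nat 1 (\(n : Nat). \(d : Eq Nat 1 n). Nat) 1 ((\(v : Nat). \(z : Nat). elimNat (\(b : Nat). Nat) v θ z) 1 0) (refl Nat 1)) (\(k : Nat). \(w : Nat). succ w)
  ~> J Nat 1 (\(θ : Nat). \(u : Eq Nat 1 θ). Nat) 1 ((\(β : Nat). \(n : Nat). elimNat (\(d : Nat). Nat) β (\(v : Nat). \(z : Nat). succ z) n) 1 0) (refl Nat 1)
  ~> 1
the term's type:
  Nat


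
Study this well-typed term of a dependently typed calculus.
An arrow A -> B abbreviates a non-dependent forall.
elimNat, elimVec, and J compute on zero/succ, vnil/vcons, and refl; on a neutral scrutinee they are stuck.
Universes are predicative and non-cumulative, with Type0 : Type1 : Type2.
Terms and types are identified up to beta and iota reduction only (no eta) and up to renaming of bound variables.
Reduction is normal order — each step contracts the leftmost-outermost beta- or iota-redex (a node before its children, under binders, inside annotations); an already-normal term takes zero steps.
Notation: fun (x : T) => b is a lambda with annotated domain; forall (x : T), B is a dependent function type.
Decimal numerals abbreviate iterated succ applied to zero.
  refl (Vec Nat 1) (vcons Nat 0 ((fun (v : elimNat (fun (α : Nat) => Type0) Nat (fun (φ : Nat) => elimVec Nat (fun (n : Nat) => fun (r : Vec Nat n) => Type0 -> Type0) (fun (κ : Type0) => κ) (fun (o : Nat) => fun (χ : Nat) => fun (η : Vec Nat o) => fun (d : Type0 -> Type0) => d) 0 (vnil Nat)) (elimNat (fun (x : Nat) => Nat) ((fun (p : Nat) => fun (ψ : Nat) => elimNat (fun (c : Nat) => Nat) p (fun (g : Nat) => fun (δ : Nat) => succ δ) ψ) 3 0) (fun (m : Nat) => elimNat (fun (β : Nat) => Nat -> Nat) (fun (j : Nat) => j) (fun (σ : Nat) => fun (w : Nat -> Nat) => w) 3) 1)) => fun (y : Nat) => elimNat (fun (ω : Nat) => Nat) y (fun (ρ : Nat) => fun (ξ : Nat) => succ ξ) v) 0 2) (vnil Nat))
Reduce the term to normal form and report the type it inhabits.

resulting normal form:
  refl (Vec Nat 1) (vcons Nat 0 2 (vnil Nat))
type:
  Eq (Vec Nat 1) (vcons Nat 0 2 (vnil Nat)) (vcons Nat 0 2 (vnil Nat))


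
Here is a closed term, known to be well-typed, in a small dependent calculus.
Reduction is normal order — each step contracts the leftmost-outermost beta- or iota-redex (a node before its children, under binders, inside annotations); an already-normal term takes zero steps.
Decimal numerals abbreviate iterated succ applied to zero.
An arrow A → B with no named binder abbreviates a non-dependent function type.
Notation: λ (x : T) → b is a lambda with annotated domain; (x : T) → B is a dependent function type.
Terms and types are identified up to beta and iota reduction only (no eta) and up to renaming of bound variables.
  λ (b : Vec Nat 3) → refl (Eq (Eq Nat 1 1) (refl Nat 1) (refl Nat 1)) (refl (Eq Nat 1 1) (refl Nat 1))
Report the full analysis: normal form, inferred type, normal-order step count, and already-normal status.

reduced normal form:
  λ (b : Vec Nat 3) → refl (Eq (Eq Nat 1 1) (refl Nat 1) (refl Nat 1)) (refl (Eq Nat 1 1) (refl Nat 1))
the term's type:
  Vec Nat 3 → Eq (Eq (Eq Nat 1 1) (refl Nat 1) (refl Nat 1)) (refl (Eq Nat 1 1) (refl Nat 1)) (refl (Eq Nat 1 1) (refl Nat 1))
reduction steps (normal order): 0
term was already normal: yes


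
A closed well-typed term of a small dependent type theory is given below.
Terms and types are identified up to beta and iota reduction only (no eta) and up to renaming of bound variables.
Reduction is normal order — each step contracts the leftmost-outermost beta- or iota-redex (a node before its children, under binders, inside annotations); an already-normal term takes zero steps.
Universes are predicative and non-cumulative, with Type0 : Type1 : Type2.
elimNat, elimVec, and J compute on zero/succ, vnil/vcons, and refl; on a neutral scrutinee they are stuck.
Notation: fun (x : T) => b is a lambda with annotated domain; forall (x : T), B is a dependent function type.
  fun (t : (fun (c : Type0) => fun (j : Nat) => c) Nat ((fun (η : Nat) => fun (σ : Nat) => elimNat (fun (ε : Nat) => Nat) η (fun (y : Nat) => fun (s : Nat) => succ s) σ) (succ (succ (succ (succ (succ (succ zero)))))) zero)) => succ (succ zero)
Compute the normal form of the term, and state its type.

normal form:
  fun (t : Nat) => succ (succ zero)
the term's type:
  forall (t : Nat), Nat
observation: the leftmost-outermost redex is a beta-redex, and normalization takes 2 steps.


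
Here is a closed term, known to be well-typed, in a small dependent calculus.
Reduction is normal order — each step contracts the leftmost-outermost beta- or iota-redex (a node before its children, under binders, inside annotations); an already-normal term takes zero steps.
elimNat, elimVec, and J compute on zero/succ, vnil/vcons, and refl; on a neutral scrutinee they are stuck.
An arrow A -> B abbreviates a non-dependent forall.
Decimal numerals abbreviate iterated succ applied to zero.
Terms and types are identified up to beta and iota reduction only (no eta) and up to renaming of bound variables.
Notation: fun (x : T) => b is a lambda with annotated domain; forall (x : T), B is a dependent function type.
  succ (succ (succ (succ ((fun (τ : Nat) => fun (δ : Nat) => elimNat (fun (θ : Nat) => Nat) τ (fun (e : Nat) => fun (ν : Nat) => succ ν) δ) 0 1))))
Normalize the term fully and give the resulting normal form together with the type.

resulting normal form:
  5
the term's type:
  Nat


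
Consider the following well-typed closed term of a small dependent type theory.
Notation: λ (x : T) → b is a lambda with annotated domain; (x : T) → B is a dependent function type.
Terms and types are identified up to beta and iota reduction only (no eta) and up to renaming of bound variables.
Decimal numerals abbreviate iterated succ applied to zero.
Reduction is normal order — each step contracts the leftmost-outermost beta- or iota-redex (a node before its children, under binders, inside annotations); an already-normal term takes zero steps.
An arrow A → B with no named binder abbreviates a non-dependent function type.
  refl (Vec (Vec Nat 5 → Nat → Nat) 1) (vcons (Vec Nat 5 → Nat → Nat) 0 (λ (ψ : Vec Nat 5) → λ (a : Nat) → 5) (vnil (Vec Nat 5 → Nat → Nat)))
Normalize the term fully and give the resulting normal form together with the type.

normal form:
  refl (Vec (Vec Nat 5 → Nat → Nat) 1) (vcons (Vec Nat 5 → Nat → Nat) 0 (λ (ψ : Vec Nat 5) → λ (a : Nat) → 5) (vnil (Vec Nat 5 → Nat → Nat)))
type:
  Eq (Vec (Vec Nat 5 → Nat → Nat) 1) (vcons (Vec Nat 5 → Nat → Nat) 0 (λ (ψ : Vec Nat 5) → λ (a : Nat) → 5) (vnil (Vec Nat 5 → Nat → Nat))) (vcons (Vec Nat 5 → Nat → Nat) 0 (λ (γ : Vec Nat 5) → λ (ρ : Nat) → 5) (vnil (Vec Nat 5 → Nat → Nat)))


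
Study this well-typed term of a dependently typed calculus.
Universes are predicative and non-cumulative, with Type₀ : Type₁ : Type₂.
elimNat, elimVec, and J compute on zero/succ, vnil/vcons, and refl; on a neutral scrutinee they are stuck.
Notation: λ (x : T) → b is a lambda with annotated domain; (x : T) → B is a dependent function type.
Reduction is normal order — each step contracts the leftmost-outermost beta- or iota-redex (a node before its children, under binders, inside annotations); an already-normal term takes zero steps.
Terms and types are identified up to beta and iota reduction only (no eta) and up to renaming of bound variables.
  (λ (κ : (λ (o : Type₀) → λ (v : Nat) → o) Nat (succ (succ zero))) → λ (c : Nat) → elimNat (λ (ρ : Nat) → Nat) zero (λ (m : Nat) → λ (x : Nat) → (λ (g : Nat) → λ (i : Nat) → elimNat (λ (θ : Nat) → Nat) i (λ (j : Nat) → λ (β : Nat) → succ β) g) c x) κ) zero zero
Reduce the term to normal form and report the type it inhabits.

resulting normal form:
  zero
the term's type:
  Nat


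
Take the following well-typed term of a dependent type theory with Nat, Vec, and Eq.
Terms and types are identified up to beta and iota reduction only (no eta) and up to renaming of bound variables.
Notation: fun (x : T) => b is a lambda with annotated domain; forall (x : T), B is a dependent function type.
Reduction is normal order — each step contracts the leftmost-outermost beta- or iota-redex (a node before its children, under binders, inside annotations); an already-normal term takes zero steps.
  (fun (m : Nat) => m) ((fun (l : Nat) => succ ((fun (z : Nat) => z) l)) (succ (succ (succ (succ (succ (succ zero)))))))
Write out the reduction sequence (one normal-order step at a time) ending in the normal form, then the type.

normal-order reduction sequence:
  (fun (m : Nat) => m) ((fun (l : Nat) => succ ((fun (z : Nat) => z) l)) (succ (succ (succ (succ (succ (succ zero)))))))
  ~> (fun (m : Nat) => succ ((fun (l : Nat) => l) m)) (succ (succ (succ (succ (succ (succ zero))))))
  ~> succ ((fun (m : Nat) => m) (succ (succ (succ (succ (succ (succ zero)))))))
  ~> succ (succ (succ (succ (succ (succ (succ zero))))))
the term's type:
  Nat


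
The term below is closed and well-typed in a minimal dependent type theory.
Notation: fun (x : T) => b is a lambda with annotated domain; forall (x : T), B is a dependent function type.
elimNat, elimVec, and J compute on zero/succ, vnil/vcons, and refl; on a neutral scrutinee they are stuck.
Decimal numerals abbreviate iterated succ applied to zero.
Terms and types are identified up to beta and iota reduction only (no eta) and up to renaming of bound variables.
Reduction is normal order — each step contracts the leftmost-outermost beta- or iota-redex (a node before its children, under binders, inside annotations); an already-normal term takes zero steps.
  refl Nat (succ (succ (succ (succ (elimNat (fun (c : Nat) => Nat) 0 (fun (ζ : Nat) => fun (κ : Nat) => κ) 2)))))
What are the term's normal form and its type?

reduced normal form:
  refl Nat 4
inferred type:
  Eq Nat 4 4
observation: the term reaches its normal form after 7 normal-order steps.


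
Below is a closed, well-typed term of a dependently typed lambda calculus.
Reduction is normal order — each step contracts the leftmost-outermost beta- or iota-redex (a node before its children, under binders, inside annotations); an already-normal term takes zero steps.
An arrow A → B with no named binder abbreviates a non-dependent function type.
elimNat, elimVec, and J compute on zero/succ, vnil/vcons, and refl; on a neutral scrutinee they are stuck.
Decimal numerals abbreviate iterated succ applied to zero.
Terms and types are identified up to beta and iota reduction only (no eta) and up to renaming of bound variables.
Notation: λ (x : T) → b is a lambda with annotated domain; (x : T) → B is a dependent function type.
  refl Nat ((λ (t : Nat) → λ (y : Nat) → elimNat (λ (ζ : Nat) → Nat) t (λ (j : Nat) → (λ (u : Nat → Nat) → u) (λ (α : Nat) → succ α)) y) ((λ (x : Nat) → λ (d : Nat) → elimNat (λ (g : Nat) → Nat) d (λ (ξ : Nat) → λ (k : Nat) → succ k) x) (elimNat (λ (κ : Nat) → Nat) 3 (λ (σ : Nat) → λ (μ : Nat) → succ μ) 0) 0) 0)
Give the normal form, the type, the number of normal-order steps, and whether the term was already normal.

resulting normal form:
  refl Nat 3
type:
  Eq Nat 3 3
steps to reach normal form (normal order): 16
term was already normal: no
first redex: a beta-redex


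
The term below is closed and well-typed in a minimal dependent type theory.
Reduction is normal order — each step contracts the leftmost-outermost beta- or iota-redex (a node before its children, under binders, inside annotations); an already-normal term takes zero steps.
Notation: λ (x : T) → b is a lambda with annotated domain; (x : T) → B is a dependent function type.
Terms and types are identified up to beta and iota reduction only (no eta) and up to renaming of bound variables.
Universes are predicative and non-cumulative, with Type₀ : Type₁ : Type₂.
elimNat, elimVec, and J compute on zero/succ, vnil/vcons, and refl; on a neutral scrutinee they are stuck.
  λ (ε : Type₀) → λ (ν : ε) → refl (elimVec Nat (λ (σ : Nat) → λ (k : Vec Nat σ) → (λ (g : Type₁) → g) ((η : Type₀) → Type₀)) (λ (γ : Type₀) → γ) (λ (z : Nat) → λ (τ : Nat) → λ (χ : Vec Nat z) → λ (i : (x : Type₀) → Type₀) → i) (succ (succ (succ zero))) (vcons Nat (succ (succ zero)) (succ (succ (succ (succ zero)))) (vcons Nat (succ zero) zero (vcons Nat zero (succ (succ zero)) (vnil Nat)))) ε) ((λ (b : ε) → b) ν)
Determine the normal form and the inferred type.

reduced normal form:
  λ (ε : Type₀) → λ (ν : ε) → refl ε ν
inferred type:
  (ε : Type₀) → (ν : ε) → Eq ε ν ν
observation: normalization takes exactly 18 steps under the normal-order strategy.


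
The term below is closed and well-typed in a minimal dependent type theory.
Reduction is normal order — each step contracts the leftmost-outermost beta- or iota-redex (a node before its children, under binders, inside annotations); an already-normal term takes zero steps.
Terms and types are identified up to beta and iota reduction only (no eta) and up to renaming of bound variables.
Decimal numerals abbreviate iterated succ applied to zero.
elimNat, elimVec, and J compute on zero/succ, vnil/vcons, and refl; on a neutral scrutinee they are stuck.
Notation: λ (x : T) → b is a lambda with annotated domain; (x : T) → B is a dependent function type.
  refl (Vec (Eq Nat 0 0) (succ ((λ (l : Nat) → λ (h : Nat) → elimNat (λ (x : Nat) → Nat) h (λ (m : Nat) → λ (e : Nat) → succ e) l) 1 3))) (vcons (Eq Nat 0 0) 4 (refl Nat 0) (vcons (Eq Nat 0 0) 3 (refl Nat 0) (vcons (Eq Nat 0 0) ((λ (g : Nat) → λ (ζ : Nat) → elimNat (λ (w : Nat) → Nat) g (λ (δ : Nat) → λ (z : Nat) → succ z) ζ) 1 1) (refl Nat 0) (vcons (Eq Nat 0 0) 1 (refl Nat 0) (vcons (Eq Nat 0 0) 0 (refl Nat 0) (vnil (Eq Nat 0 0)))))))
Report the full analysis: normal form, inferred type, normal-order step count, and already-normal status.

normal form:
  refl (Vec (Eq Nat 0 0) 5) (vcons (Eq Nat 0 0) 4 (refl Nat 0) (vcons (Eq Nat 0 0) 3 (refl Nat 0) (vcons (Eq Nat 0 0) 2 (refl Nat 0) (vcons (Eq Nat 0 0) 1 (refl Nat 0) (vcons (Eq Nat 0 0) 0 (refl Nat 0) (vnil (Eq Nat 0 0)))))))
type:
  Eq (Vec (Eq Nat 0 0) 5) (vcons (Eq Nat 0 0) 4 (refl Nat 0) (vcons (Eq Nat 0 0) 3 (refl Nat 0) (vcons (Eq Nat 0 0) 2 (refl Nat 0) (vcons (Eq Nat 0 0) 1 (refl Nat 0) (vcons (Eq Nat 0 0) 0 (refl Nat 0) (vnil (Eq Nat 0 0))))))) (vcons (Eq Nat 0 0) 4 (refl Nat 0) (vcons (Eq Nat 0 0) 3 (refl Nat 0) (vcons (Eq Nat 0 0) 2 (refl Nat 0) (vcons (Eq Nat 0 0) 1 (refl Nat 0) (vcons (Eq Nat 0 0) 0 (refl Nat 0) (vnil (Eq Nat 0 0)))))))
steps to reach normal form (normal order): 12
started in normal form: no
first redex: a beta-redex


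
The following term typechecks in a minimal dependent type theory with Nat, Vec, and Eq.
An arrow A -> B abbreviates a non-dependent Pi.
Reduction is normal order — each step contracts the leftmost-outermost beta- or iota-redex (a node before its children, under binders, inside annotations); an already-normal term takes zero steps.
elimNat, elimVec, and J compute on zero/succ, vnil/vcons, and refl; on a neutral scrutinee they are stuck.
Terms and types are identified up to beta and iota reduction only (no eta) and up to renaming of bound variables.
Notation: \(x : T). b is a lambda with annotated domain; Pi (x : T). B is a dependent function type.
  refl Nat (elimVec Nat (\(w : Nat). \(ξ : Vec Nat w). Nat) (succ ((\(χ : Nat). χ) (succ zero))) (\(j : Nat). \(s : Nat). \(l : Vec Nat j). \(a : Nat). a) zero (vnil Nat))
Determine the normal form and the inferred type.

resulting normal form:
  refl Nat (succ (succ zero))
type:
  Eq Nat (succ (succ zero)) (succ (succ zero))
observation: 2 normal-order steps separate the term from its normal form.


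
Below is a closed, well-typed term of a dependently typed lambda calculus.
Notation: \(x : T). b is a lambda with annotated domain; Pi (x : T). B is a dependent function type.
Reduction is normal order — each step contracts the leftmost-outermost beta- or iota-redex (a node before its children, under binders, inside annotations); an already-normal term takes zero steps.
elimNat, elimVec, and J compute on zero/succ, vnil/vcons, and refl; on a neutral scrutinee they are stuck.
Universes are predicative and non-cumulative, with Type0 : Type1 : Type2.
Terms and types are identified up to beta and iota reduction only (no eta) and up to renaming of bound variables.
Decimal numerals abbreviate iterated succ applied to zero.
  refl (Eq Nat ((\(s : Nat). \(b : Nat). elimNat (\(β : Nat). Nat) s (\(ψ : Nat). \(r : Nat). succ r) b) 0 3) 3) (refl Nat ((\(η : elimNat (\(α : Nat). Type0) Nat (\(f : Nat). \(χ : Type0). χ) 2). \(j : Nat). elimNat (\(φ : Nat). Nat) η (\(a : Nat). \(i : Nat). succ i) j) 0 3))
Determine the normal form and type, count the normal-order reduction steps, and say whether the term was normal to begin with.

reduced normal form:
  refl (Eq Nat 3 3) (refl Nat 3)
inferred type:
  Eq (Eq Nat 3 3) (refl Nat 3) (refl Nat 3)
reduction steps (normal order): 24
started in normal form: no
first contracted redex: a beta-redex


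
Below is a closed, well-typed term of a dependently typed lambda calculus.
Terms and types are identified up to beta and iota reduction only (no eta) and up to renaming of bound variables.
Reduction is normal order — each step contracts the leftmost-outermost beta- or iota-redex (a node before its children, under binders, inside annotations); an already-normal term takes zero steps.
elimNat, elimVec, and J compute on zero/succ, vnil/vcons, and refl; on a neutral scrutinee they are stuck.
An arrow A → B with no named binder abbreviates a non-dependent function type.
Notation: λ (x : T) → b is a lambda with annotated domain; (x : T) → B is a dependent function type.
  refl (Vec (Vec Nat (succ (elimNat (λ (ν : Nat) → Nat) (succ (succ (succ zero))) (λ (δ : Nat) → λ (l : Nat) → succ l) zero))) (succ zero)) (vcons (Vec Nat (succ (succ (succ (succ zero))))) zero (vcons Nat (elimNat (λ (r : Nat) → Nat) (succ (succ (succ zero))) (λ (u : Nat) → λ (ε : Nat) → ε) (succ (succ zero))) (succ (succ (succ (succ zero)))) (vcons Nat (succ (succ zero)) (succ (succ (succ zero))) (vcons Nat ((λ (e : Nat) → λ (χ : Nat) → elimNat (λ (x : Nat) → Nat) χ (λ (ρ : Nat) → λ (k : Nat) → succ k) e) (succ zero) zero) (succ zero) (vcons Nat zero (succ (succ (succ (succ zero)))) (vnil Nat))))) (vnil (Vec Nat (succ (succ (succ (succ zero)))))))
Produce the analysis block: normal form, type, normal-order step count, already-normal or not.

normal form:
  refl (Vec (Vec Nat (succ (succ (succ (succ zero))))) (succ zero)) (vcons (Vec Nat (succ (succ (succ (succ zero))))) zero (vcons Nat (succ (succ (succ zero))) (succ (succ (succ (succ zero)))) (vcons Nat (succ (succ zero)) (succ (succ (succ zero))) (vcons Nat (succ zero) (succ zero) (vcons Nat zero (succ (succ (succ (succ zero)))) (vnil Nat))))) (vnil (Vec Nat (succ (succ (succ (succ zero)))))))
type:
  Eq (Vec (Vec Nat (succ (succ (succ (succ zero))))) (succ zero)) (vcons (Vec Nat (succ (succ (succ (succ zero))))) zero (vcons Nat (succ (succ (succ zero))) (succ (succ (succ (succ zero)))) (vcons Nat (succ (succ zero)) (succ (succ (succ zero))) (vcons Nat (succ zero) (succ zero) (vcons Nat zero (succ (succ (succ (succ zero)))) (vnil Nat))))) (vnil (Vec Nat (succ (succ (succ (succ zero))))))) (vcons (Vec Nat (succ (succ (succ (succ zero))))) zero (vcons Nat (succ (succ (succ zero))) (succ (succ (succ (succ zero)))) (vcons Nat (succ (succ zero)) (succ (succ (succ zero))) (vcons Nat (succ zero) (succ zero) (vcons Nat zero (succ (succ (succ (succ zero)))) (vnil Nat))))) (vnil (Vec Nat (succ (succ (succ (succ zero)))))))
reduction steps (normal order): 14
started in normal form: no
first contracted redex: an elimNat iota-redex


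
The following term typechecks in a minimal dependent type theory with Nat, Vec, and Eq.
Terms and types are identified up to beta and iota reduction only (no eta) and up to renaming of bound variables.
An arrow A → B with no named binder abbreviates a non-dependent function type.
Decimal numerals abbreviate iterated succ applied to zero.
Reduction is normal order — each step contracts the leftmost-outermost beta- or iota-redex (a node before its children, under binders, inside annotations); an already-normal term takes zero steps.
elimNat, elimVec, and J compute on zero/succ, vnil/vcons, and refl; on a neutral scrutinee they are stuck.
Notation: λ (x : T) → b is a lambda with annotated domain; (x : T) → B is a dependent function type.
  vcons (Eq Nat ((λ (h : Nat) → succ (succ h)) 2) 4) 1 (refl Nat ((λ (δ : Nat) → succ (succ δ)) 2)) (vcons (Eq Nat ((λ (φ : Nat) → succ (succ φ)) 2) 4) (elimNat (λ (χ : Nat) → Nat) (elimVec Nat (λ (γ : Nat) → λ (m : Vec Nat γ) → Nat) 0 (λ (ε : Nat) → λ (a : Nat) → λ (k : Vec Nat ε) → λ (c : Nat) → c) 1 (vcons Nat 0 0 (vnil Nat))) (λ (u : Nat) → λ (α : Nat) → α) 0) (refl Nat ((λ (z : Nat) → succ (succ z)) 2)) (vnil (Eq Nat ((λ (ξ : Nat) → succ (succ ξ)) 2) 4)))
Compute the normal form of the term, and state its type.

reduced normal form:
  vcons (Eq Nat 4 4) 1 (refl Nat 4) (vcons (Eq Nat 4 4) 0 (refl Nat 4) (vnil (Eq Nat 4 4)))
type:
  Vec (Eq Nat 4 4) 2


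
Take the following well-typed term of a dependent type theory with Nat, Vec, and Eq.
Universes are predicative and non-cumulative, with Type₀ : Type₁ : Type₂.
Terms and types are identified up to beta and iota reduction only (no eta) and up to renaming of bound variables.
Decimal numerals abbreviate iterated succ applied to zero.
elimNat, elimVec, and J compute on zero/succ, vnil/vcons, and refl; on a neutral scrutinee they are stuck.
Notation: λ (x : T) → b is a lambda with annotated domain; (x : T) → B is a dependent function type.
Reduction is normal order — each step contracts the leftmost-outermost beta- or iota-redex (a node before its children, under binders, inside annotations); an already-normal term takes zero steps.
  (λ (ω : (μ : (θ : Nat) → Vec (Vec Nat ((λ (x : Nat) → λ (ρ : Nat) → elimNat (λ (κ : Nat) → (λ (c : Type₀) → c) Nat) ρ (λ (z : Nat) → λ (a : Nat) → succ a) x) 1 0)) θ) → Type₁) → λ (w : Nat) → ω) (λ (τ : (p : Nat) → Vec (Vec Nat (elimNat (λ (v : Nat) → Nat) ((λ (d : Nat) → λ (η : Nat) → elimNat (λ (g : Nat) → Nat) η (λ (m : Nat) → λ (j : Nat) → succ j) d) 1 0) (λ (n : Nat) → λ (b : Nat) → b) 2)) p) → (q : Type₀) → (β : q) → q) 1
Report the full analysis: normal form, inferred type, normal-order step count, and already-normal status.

reduced normal form:
  λ (ω : (μ : Nat) → Vec (Vec Nat 1) μ) → (θ : Type₀) → (x : θ) → θ
the term's type:
  (ω : (μ : Nat) → Vec (Vec Nat 1) μ) → Type₁
normal-order step count: 15
started in normal form: no
first contracted redex: a beta-redex


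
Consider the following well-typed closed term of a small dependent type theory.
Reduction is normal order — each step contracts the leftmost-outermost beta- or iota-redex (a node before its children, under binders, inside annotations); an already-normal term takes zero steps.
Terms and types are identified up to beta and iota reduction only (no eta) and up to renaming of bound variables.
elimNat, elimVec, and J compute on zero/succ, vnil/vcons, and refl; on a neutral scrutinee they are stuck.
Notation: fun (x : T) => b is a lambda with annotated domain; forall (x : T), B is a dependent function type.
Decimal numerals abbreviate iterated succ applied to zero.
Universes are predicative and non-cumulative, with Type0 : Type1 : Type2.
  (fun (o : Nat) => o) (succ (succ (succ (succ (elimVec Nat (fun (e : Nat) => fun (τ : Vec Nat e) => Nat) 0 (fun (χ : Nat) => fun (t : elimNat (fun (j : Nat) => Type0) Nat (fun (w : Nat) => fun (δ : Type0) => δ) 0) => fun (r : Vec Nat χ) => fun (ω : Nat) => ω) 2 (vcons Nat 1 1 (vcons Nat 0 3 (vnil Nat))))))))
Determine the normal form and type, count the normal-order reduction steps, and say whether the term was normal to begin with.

resulting normal form:
  4
inferred type:
  Nat
reduction steps (normal order): 12
already normal: no
first contracted redex: a beta-redex


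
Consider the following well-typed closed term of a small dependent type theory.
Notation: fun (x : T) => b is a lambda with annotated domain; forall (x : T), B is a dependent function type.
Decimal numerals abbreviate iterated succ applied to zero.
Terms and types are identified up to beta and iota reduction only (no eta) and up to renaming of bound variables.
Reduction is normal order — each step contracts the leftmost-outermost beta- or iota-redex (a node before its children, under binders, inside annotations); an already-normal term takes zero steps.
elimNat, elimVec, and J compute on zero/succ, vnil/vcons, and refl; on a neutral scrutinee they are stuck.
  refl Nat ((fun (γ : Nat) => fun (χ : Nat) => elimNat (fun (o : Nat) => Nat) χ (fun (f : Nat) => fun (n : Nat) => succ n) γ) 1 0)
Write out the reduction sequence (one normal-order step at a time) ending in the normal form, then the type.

reduction (normal order):
  refl Nat ((fun (γ : Nat) => fun (χ : Nat) => elimNat (fun (o : Nat) => Nat) χ (fun (f : Nat) => fun (n : Nat) => succ n) γ) 1 0)
  ~> refl Nat ((fun (γ : Nat) => elimNat (fun (χ : Nat) => Nat) γ (fun (o : Nat) => fun (f : Nat) => succ f) 1) 0)
  ~> refl Nat (elimNat (fun (γ : Nat) => Nat) 0 (fun (χ : Nat) => fun (o : Nat) => succ o) 1)
  ~> refl Nat ((fun (γ : Nat) => fun (χ : Nat) => succ χ) 0 (elimNat (fun (o : Nat) => Nat) 0 (fun (f : Nat) => fun (n : Nat) => succ n) 0))
  ~> refl Nat ((fun (γ : Nat) => succ γ) (elimNat (fun (χ : Nat) => Nat) 0 (fun (o : Nat) => fun (f : Nat) => succ f) 0))
  ~> refl Nat (succ (elimNat (fun (γ : Nat) => Nat) 0 (fun (χ : Nat) => fun (o : Nat) => succ o) 0))
  ~> refl Nat 1
type:
  Eq Nat 1 1
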